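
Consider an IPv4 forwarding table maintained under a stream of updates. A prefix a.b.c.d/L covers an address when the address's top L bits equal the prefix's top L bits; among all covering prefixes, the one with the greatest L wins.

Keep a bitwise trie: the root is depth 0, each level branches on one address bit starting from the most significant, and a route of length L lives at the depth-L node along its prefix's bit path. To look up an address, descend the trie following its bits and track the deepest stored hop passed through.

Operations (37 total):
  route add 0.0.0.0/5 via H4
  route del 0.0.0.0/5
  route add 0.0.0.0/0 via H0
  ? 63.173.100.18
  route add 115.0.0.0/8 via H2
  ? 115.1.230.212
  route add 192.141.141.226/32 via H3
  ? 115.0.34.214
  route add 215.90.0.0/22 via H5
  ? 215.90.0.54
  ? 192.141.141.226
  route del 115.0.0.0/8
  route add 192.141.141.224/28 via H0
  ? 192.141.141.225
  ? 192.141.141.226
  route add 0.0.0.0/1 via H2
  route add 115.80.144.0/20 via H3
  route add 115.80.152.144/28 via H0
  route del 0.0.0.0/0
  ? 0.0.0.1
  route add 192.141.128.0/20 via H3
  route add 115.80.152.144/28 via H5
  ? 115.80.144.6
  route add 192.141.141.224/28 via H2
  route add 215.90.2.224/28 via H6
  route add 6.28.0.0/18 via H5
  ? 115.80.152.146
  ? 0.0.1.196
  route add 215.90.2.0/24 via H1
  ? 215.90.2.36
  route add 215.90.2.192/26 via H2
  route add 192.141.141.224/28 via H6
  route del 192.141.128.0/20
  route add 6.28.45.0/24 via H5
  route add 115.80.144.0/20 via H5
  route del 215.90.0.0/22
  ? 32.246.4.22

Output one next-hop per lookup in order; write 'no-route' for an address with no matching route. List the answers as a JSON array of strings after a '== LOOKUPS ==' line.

Trace:
  add 0.0.0.0/5 -> H4 at depth 5
  - 0.0.0.0/5 clear@5
  add 0.0.0.0/0 -> H0 at depth 0
  lookup 63.173.100.18: bits 00 walk d0:H0→d1:-→d2:- -> H0
  add 115.0.0.0/8 -> H2 at depth 8
  lookup 115.1.230.212: bits 01110011 walk d0:H0→d1:-→d2:-→d3:-→d4:-→d5:-→d6:-→d7:-→d8:H2 -> H2
  add 192.141.141.226/32 -> H3 at depth 32
  lookup 115.0.34.214: bits 01110011 walk d0:H0→d1:-→d2:-→d3:-→d4:-→d5:-→d6:-→d7:-→d8:H2 -> H2
  add 215.90.0.0/22 -> H5 at depth 22
  lookup 215.90.0.54: bits 1101011101011010000000 walk d0:H0→d1:-→d2:-→d3:-→d4:-→d5:-→d6:-→d7:-→d8:-→d9:-→d10:-→d11:-→d12:-→d13:-→d14:-→d15:-→d16:-→d17:-→d18:-→d19:-→d20:-→d21:-→d22:H5 -> H5
  lookup 192.141.141.226: bits 11000000100011011000110111100010 walk d0:H0→d1:-→d2:-→d3:-→d4:-→d5:-→d6:-→d7:-→d8:-→d9:-→d10:-→d11:-→d12:-→d13:-→d14:-→d15:-→d16:-→d17:-→d18:-→d19:-→d20:-→d21:-→d22:-→d23:-→d24:-→d25:-→d26:-→d27:-→d28:-→d29:-→d30:-→d31:-→d32:H3 -> H3
  - 115.0.0.0/8 clear@8
  add 192.141.141.224/28 -> H0 at depth 28
  lookup 192.141.141.225: bits 110000001000110110001101111000 walk d0:H0→d1:-→d2:-→d3:-→d4:-→d5:-→d6:-→d7:-→d8:-→d9:-→d10:-→d11:-→d12:-→d13:-→d14:-→d15:-→d16:-→d17:-→d18:-→d19:-→d20:-→d21:-→d22:-→d23:-→d24:-→d25:-→d26:-→d27:-→d28:H0→d29:-→d30:- -> H0
  lookup 192.141.141.226: bits 11000000100011011000110111100010 walk d0:H0→d1:-→d2:-→d3:-→d4:-→d5:-→d6:-→d7:-→d8:-→d9:-→d10:-→d11:-→d12:-→d13:-→d14:-→d15:-→d16:-→d17:-→d18:-→d19:-→d20:-→d21:-→d22:-→d23:-→d24:-→d25:-→d26:-→d27:-→d28:H0→d29:-→d30:-→d31:-→d32:H3 -> H3
  add 0.0.0.0/1 -> H2 at depth 1
  add 115.80.144.0/20 -> H3 at depth 20
  add 115.80.152.144/28 -> H0 at depth 28
  - 0.0.0.0/0 clear@0
  lookup 0.0.0.1: bits 00000 walk d0:-→d1:H2→d2:-→d3:-→d4:-→d5:- -> H2
  add 192.141.128.0/20 -> H3 at depth 20
  add 115.80.152.144/28 -> H5 at depth 28
  lookup 115.80.144.6: bits 01110011010100001001 walk d0:-→d1:H2→d2:-→d3:-→d4:-→d5:-→d6:-→d7:-→d8:-→d9:-→d10:-→d11:-→d12:-→d13:-→d14:-→d15:-→d16:-→d17:-→d18:-→d19:-→d20:H3 -> H3
  add 192.141.141.224/28 -> H2 at depth 28
  add 215.90.2.224/28 -> H6 at depth 28
  add 6.28.0.0/18 -> H5 at depth 18
  lookup 115.80.152.146: bits 0111001101010000100110001001 walk d0:-→d1:H2→d2:-→d3:-→d4:-→d5:-→d6:-→d7:-→d8:-→d9:-→d10:-→d11:-→d12:-→d13:-→d14:-→d15:-→d16:-→d17:-→d18:-→d19:-→d20:H3→d21:-→d22:-→d23:-→d24:-→d25:-→d26:-→d27:-→d28:H5 -> H5
  lookup 0.0.1.196: bits 00000 walk d0:-→d1:H2→d2:-→d3:-→d4:-→d5:- -> H2
  add 215.90.2.0/24 -> H1 at depth 24
  lookup 215.90.2.36: bits 110101110101101000000010 walk d0:-→d1:-→d2:-→d3:-→d4:-→d5:-→d6:-→d7:-→d8:-→d9:-→d10:-→d11:-→d12:-→d13:-→d14:-→d15:-→d16:-→d17:-→d18:-→d19:-→d20:-→d21:-→d22:H5→d23:-→d24:H1 -> H1
  add 215.90.2.192/26 -> H2 at depth 26
  add 192.141.141.224/28 -> H6 at depth 28
  - 192.141.128.0/20 clear@20
  add 6.28.45.0/24 -> H5 at depth 24
  add 115.80.144.0/20 -> H5 at depth 20
  - 215.90.0.0/22 clear@22
  lookup 32.246.4.22: bits 00 walk d0:-→d1:H2→d2:- -> H2

== LOOKUPS ==
["H0","H2","H2","H5","H3","H0","H3","H2","H3","H5","H2","H1","H2"]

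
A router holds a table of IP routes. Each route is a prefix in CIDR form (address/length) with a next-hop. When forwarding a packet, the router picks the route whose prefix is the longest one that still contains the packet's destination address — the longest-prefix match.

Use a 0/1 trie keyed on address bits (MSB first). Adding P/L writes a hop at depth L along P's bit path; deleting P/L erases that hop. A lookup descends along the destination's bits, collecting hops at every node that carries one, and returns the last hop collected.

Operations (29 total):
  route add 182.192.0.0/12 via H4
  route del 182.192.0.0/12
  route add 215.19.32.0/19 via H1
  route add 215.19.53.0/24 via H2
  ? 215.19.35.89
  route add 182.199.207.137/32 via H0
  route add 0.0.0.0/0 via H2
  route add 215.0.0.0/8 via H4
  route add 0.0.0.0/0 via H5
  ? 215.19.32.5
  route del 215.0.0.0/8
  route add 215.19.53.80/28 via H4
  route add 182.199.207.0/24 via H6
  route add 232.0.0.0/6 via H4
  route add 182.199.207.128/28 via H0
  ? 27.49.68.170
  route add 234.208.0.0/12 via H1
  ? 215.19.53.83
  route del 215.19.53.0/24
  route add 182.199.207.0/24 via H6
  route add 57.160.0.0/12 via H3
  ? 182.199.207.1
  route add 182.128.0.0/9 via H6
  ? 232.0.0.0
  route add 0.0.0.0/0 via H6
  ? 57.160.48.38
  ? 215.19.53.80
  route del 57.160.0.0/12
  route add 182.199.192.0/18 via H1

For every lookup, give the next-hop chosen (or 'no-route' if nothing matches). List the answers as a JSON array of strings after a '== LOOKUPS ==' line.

Apply in order:
  + 182.192.0.0/12 (H4) depth=12
  del 182.192.0.0/12 (clear depth 12)
  + 215.19.32.0/19 (H1) depth=19
  + 215.19.53.0/24 (H2) depth=24
  lookup 215.19.35.89: bits 1101011100010011001 walk d0:-→d1:-→d2:-→d3:-→d4:-→d5:-→d6:-→d7:-→d8:-→d9:-→d10:-→d11:-→d12:-→d13:-→d14:-→d15:-→d16:-→d17:-→d18:-→d19:H1 -> H1
  + 182.199.207.137/32 (H0) depth=32
  + 0.0.0.0/0 (H2) depth=0
  + 215.0.0.0/8 (H4) depth=8
  + 0.0.0.0/0 (H5) depth=0
  lookup 215.19.32.5: bits 1101011100010011001 walk d0:H5→d1:-→d2:-→d3:-→d4:-→d5:-→d6:-→d7:-→d8:H4→d9:-→d10:-→d11:-→d12:-→d13:-→d14:-→d15:-→d16:-→d17:-→d18:-→d19:H1 -> H1
  del 215.0.0.0/8 (clear depth 8)
  + 215.19.53.80/28 (H4) depth=28
  + 182.199.207.0/24 (H6) depth=24
  + 232.0.0.0/6 (H4) depth=6
  + 182.199.207.128/28 (H0) depth=28
  lookup 27.49.68.170: bits ε walk d0:H5 -> H5
  + 234.208.0.0/12 (H1) depth=12
  lookup 215.19.53.83: bits 1101011100010011001101010101 walk d0:H5→d1:-→d2:-→d3:-→d4:-→d5:-→d6:-→d7:-→d8:-→d9:-→d10:-→d11:-→d12:-→d13:-→d14:-→d15:-→d16:-→d17:-→d18:-→d19:H1→d20:-→d21:-→d22:-→d23:-→d24:H2→d25:-→d26:-→d27:-→d28:H4 -> H4
  del 215.19.53.0/24 (clear depth 24)
  + 182.199.207.0/24 (H6) depth=24
  + 57.160.0.0/12 (H3) depth=12
  lookup 182.199.207.1: bits 101101101100011111001111 walk d0:H5→d1:-→d2:-→d3:-→d4:-→d5:-→d6:-→d7:-→d8:-→d9:-→d10:-→d11:-→d12:-→d13:-→d14:-→d15:-→d16:-→d17:-→d18:-→d19:-→d20:-→d21:-→d22:-→d23:-→d24:H6 -> H6
  + 182.128.0.0/9 (H6) depth=9
  lookup 232.0.0.0: bits 111010 walk d0:H5→d1:-→d2:-→d3:-→d4:-→d5:-→d6:H4 -> H4
  + 0.0.0.0/0 (H6) depth=0
  lookup 57.160.48.38: bits 001110011010 walk d0:H6→d1:-→d2:-→d3:-→d4:-→d5:-→d6:-→d7:-→d8:-→d9:-→d10:-→d11:-→d12:H3 -> H3
  lookup 215.19.53.80: bits 1101011100010011001101010101 walk d0:H6→d1:-→d2:-→d3:-→d4:-→d5:-→d6:-→d7:-→d8:-→d9:-→d10:-→d11:-→d12:-→d13:-→d14:-→d15:-→d16:-→d17:-→d18:-→d19:H1→d20:-→d21:-→d22:-→d23:-→d24:-→d25:-→d26:-→d27:-→d28:H4 -> H4
  del 57.160.0.0/12 (clear depth 12)
  + 182.199.192.0/18 (H1) depth=18

== LOOKUPS ==
["H1","H1","H5","H4","H6","H4","H3","H4"]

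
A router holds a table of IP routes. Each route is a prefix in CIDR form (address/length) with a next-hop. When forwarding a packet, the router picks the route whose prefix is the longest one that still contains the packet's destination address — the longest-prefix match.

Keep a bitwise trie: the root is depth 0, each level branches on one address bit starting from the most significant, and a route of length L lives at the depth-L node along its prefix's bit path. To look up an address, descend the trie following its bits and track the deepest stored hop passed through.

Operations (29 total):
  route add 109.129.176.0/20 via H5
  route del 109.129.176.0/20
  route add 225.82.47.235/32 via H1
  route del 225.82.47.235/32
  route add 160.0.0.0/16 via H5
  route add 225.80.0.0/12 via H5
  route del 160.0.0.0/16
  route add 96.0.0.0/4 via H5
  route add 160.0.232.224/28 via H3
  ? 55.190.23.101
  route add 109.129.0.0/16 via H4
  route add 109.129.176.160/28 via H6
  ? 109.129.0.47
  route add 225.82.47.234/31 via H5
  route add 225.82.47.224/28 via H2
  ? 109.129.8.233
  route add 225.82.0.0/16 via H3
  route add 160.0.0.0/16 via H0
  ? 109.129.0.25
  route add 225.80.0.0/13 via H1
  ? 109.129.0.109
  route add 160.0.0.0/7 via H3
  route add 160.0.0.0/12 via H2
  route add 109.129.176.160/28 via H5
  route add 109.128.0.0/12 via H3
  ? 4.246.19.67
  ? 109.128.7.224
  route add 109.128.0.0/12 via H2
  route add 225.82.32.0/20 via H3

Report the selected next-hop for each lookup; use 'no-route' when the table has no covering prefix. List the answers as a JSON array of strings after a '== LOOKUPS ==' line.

Process each operation:
  + 109.129.176.0/20 (H5) depth=20
  - 109.129.176.0/20 clear@20
  + 225.82.47.235/32 (H1) depth=32
  - 225.82.47.235/32 clear@32
  + 160.0.0.0/16 (H5) depth=16
  + 225.80.0.0/12 (H5) depth=12
  - 160.0.0.0/16 clear@16
  + 96.0.0.0/4 (H5) depth=4
  + 160.0.232.224/28 (H3) depth=28
  lookup 55.190.23.101: bits 0 walk d0:-→d1:- -> no-route
  + 109.129.0.0/16 (H4) depth=16
  + 109.129.176.160/28 (H6) depth=28
  lookup 109.129.0.47: bits 0110110110000001 walk d0:-→d1:-→d2:-→d3:-→d4:H5→d5:-→d6:-→d7:-→d8:-→d9:-→d10:-→d11:-→d12:-→d13:-→d14:-→d15:-→d16:H4 -> H4
  + 225.82.47.234/31 (H5) depth=31
  + 225.82.47.224/28 (H2) depth=28
  lookup 109.129.8.233: bits 0110110110000001 walk d0:-→d1:-→d2:-→d3:-→d4:H5→d5:-→d6:-→d7:-→d8:-→d9:-→d10:-→d11:-→d12:-→d13:-→d14:-→d15:-→d16:H4 -> H4
  + 225.82.0.0/16 (H3) depth=16
  + 160.0.0.0/16 (H0) depth=16
  lookup 109.129.0.25: bits 0110110110000001 walk d0:-→d1:-→d2:-→d3:-→d4:H5→d5:-→d6:-→d7:-→d8:-→d9:-→d10:-→d11:-→d12:-→d13:-→d14:-→d15:-→d16:H4 -> H4
  + 225.80.0.0/13 (H1) depth=13
  lookup 109.129.0.109: bits 0110110110000001 walk d0:-→d1:-→d2:-→d3:-→d4:H5→d5:-→d6:-→d7:-→d8:-→d9:-→d10:-→d11:-→d12:-→d13:-→d14:-→d15:-→d16:H4 -> H4
  + 160.0.0.0/7 (H3) depth=7
  + 160.0.0.0/12 (H2) depth=12
  + 109.129.176.160/28 (H5) depth=28
  + 109.128.0.0/12 (H3) depth=12
  lookup 4.246.19.67: bits 0 walk d0:-→d1:- -> no-route
  lookup 109.128.7.224: bits 011011011000000 walk d0:-→d1:-→d2:-→d3:-→d4:H5→d5:-→d6:-→d7:-→d8:-→d9:-→d10:-→d11:-→d12:H3→d13:-→d14:-→d15:- -> H3
  + 109.128.0.0/12 (H2) depth=12
  + 225.82.32.0/20 (H3) depth=20

== LOOKUPS ==
["no-route","H4","H4","H4","H4","no-route","H3"]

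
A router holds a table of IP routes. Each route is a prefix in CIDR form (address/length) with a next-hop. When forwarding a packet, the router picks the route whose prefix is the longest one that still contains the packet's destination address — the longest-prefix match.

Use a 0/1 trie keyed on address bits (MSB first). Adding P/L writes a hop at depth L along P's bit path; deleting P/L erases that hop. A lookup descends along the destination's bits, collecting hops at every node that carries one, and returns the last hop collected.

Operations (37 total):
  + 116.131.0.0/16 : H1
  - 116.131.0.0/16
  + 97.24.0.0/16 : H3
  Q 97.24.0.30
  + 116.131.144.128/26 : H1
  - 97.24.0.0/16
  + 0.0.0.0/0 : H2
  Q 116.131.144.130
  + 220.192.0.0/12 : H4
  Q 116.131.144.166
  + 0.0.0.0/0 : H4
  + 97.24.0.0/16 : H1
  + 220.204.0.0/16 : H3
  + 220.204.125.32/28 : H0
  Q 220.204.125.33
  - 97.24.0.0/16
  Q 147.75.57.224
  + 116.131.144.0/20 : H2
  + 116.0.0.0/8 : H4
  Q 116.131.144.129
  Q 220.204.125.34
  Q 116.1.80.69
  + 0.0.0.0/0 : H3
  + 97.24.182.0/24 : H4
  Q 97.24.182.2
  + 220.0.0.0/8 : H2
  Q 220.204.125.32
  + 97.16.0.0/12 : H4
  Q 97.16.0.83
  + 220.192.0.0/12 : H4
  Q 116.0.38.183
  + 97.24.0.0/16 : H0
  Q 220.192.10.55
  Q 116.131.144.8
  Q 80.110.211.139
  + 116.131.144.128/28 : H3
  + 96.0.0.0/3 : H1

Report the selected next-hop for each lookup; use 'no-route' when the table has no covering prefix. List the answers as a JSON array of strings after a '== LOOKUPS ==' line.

Apply in order:
  + 116.131.0.0/16 (H1) depth=16
  - 116.131.0.0/16 clear@16
  + 97.24.0.0/16 (H3) depth=16
  lookup 97.24.0.30: bits 0110000100011000 walk d0:-→d1:-→d2:-→d3:-→d4:-→d5:-→d6:-→d7:-→d8:-→d9:-→d10:-→d11:-→d12:-→d13:-→d14:-→d15:-→d16:H3 -> H3
  + 116.131.144.128/26 (H1) depth=26
  - 97.24.0.0/16 clear@16
  + 0.0.0.0/0 (H2) depth=0
  lookup 116.131.144.130: bits 01110100100000111001000010 walk d0:H2→d1:-→d2:-→d3:-→d4:-→d5:-→d6:-→d7:-→d8:-→d9:-→d10:-→d11:-→d12:-→d13:-→d14:-→d15:-→d16:-→d17:-→d18:-→d19:-→d20:-→d21:-→d22:-→d23:-→d24:-→d25:-→d26:H1 -> H1
  + 220.192.0.0/12 (H4) depth=12
  lookup 116.131.144.166: bits 01110100100000111001000010 walk d0:H2→d1:-→d2:-→d3:-→d4:-→d5:-→d6:-→d7:-→d8:-→d9:-→d10:-→d11:-→d12:-→d13:-→d14:-→d15:-→d16:-→d17:-→d18:-→d19:-→d20:-→d21:-→d22:-→d23:-→d24:-→d25:-→d26:H1 -> H1
  + 0.0.0.0/0 (H4) depth=0
  + 97.24.0.0/16 (H1) depth=16
  + 220.204.0.0/16 (H3) depth=16
  + 220.204.125.32/28 (H0) depth=28
  lookup 220.204.125.33: bits 1101110011001100011111010010 walk d0:H4→d1:-→d2:-→d3:-→d4:-→d5:-→d6:-→d7:-→d8:-→d9:-→d10:-→d11:-→d12:H4→d13:-→d14:-→d15:-→d16:H3→d17:-→d18:-→d19:-→d20:-→d21:-→d22:-→d23:-→d24:-→d25:-→d26:-→d27:-→d28:H0 -> H0
  - 97.24.0.0/16 clear@16
  lookup 147.75.57.224: bits 1 walk d0:H4→d1:- -> H4
  + 116.131.144.0/20 (H2) depth=20
  + 116.0.0.0/8 (H4) depth=8
  lookup 116.131.144.129: bits 01110100100000111001000010 walk d0:H4→d1:-→d2:-→d3:-→d4:-→d5:-→d6:-→d7:-→d8:H4→d9:-→d10:-→d11:-→d12:-→d13:-→d14:-→d15:-→d16:-→d17:-→d18:-→d19:-→d20:H2→d21:-→d22:-→d23:-→d24:-→d25:-→d26:H1 -> H1
  lookup 220.204.125.34: bits 1101110011001100011111010010 walk d0:H4→d1:-→d2:-→d3:-→d4:-→d5:-→d6:-→d7:-→d8:-→d9:-→d10:-→d11:-→d12:H4→d13:-→d14:-→d15:-→d16:H3→d17:-→d18:-→d19:-→d20:-→d21:-→d22:-→d23:-→d24:-→d25:-→d26:-→d27:-→d28:H0 -> H0
  lookup 116.1.80.69: bits 01110100 walk d0:H4→d1:-→d2:-→d3:-→d4:-→d5:-→d6:-→d7:-→d8:H4 -> H4
  + 0.0.0.0/0 (H3) depth=0
  + 97.24.182.0/24 (H4) depth=24
  lookup 97.24.182.2: bits 011000010001100010110110 walk d0:H3→d1:-→d2:-→d3:-→d4:-→d5:-→d6:-→d7:-→d8:-→d9:-→d10:-→d11:-→d12:-→d13:-→d14:-→d15:-→d16:-→d17:-→d18:-→d19:-→d20:-→d21:-→d22:-→d23:-→d24:H4 -> H4
  + 220.0.0.0/8 (H2) depth=8
  lookup 220.204.125.32: bits 1101110011001100011111010010 walk d0:H3→d1:-→d2:-→d3:-→d4:-→d5:-→d6:-→d7:-→d8:H2→d9:-→d10:-→d11:-→d12:H4→d13:-→d14:-→d15:-→d16:H3→d17:-→d18:-→d19:-→d20:-→d21:-→d22:-→d23:-→d24:-→d25:-→d26:-→d27:-→d28:H0 -> H0
  + 97.16.0.0/12 (H4) depth=12
  lookup 97.16.0.83: bits 011000010001 walk d0:H3→d1:-→d2:-→d3:-→d4:-→d5:-→d6:-→d7:-→d8:-→d9:-→d10:-→d11:-→d12:H4 -> H4
  + 220.192.0.0/12 (H4) depth=12
  lookup 116.0.38.183: bits 01110100 walk d0:H3→d1:-→d2:-→d3:-→d4:-→d5:-→d6:-→d7:-→d8:H4 -> H4
  + 97.24.0.0/16 (H0) depth=16
  lookup 220.192.10.55: bits 110111001100 walk d0:H3→d1:-→d2:-→d3:-→d4:-→d5:-→d6:-→d7:-→d8:H2→d9:-→d10:-→d11:-→d12:H4 -> H4
  lookup 116.131.144.8: bits 011101001000001110010000 walk d0:H3→d1:-→d2:-→d3:-→d4:-→d5:-→d6:-→d7:-→d8:H4→d9:-→d10:-→d11:-→d12:-→d13:-→d14:-→d15:-→d16:-→d17:-→d18:-→d19:-→d20:H2→d21:-→d22:-→d23:-→d24:- -> H2
  lookup 80.110.211.139: bits 01 walk d0:H3→d1:-→d2:- -> H3
  + 116.131.144.128/28 (H3) depth=28
  + 96.0.0.0/3 (H1) depth=3

== LOOKUPS ==
["H3","H1","H1","H0","H4","H1","H0","H4","H4","H0","H4","H4","H4","H2","H3"]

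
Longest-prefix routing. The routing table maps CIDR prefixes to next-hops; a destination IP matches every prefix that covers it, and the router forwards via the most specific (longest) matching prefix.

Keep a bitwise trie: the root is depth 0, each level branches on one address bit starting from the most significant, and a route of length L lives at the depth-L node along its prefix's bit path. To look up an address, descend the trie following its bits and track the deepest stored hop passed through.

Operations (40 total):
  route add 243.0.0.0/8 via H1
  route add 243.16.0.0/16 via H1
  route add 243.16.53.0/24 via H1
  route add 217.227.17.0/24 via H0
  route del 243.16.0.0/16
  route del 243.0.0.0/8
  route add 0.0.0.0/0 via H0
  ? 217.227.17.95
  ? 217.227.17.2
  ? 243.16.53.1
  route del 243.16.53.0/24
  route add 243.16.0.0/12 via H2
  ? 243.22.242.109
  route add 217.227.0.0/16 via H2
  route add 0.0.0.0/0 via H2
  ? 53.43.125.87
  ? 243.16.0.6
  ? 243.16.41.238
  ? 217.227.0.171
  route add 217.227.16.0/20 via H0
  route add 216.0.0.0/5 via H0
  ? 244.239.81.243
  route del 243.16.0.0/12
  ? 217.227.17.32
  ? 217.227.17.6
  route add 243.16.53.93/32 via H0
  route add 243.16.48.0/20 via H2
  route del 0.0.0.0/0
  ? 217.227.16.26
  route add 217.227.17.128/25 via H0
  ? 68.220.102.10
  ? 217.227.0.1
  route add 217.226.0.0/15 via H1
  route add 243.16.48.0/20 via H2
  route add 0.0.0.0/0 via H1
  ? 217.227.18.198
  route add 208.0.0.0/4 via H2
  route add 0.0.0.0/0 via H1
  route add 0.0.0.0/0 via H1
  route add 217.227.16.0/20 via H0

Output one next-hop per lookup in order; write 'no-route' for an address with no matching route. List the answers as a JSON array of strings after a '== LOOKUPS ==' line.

Process each operation:
  + 243.0.0.0/8 (H1) depth=8
  + 243.16.0.0/16 (H1) depth=16
  + 243.16.53.0/24 (H1) depth=24
  + 217.227.17.0/24 (H0) depth=24
  del 243.16.0.0/16 (clear depth 16)
  del 243.0.0.0/8 (clear depth 8)
  + 0.0.0.0/0 (H0) depth=0
  ? 217.227.17.95  path d0:H0→d1:-→d2:-→d3:-→d4:-→d5:-→d6:-→d7:-→d8:-→d9:-→d10:-→d11:-→d12:-→d13:-→d14:-→d15:-→d16:-→d17:-→d18:-→d19:-→d20:-→d21:-→d22:-→d23:-→d24:H0  best=H0
  ? 217.227.17.2  path d0:H0→d1:-→d2:-→d3:-→d4:-→d5:-→d6:-→d7:-→d8:-→d9:-→d10:-→d11:-→d12:-→d13:-→d14:-→d15:-→d16:-→d17:-→d18:-→d19:-→d20:-→d21:-→d22:-→d23:-→d24:H0  best=H0
  ? 243.16.53.1  path d0:H0→d1:-→d2:-→d3:-→d4:-→d5:-→d6:-→d7:-→d8:-→d9:-→d10:-→d11:-→d12:-→d13:-→d14:-→d15:-→d16:-→d17:-→d18:-→d19:-→d20:-→d21:-→d22:-→d23:-→d24:H1  best=H1
  del 243.16.53.0/24 (clear depth 24)
  + 243.16.0.0/12 (H2) depth=12
  ? 243.22.242.109  path d0:H0→d1:-→d2:-→d3:-→d4:-→d5:-→d6:-→d7:-→d8:-→d9:-→d10:-→d11:-→d12:H2→d13:-  best=H2
  + 217.227.0.0/16 (H2) depth=16
  + 0.0.0.0/0 (H2) depth=0
  ? 53.43.125.87  path d0:H2  best=H2
  ? 243.16.0.6  path d0:H2→d1:-→d2:-→d3:-→d4:-→d5:-→d6:-→d7:-→d8:-→d9:-→d10:-→d11:-→d12:H2→d13:-→d14:-→d15:-→d16:-→d17:-→d18:-  best=H2
  ? 243.16.41.238  path d0:H2→d1:-→d2:-→d3:-→d4:-→d5:-→d6:-→d7:-→d8:-→d9:-→d10:-→d11:-→d12:H2→d13:-→d14:-→d15:-→d16:-→d17:-→d18:-→d19:-  best=H2
  ? 217.227.0.171  path d0:H2→d1:-→d2:-→d3:-→d4:-→d5:-→d6:-→d7:-→d8:-→d9:-→d10:-→d11:-→d12:-→d13:-→d14:-→d15:-→d16:H2→d17:-→d18:-→d19:-  best=H2
  + 217.227.16.0/20 (H0) depth=20
  + 216.0.0.0/5 (H0) depth=5
  ? 244.239.81.243  path d0:H2→d1:-→d2:-→d3:-→d4:-→d5:-  best=H2
  del 243.16.0.0/12 (clear depth 12)
  ? 217.227.17.32  path d0:H2→d1:-→d2:-→d3:-→d4:-→d5:H0→d6:-→d7:-→d8:-→d9:-→d10:-→d11:-→d12:-→d13:-→d14:-→d15:-→d16:H2→d17:-→d18:-→d19:-→d20:H0→d21:-→d22:-→d23:-→d24:H0  best=H0
  ? 217.227.17.6  path d0:H2→d1:-→d2:-→d3:-→d4:-→d5:H0→d6:-→d7:-→d8:-→d9:-→d10:-→d11:-→d12:-→d13:-→d14:-→d15:-→d16:H2→d17:-→d18:-→d19:-→d20:H0→d21:-→d22:-→d23:-→d24:H0  best=H0
  + 243.16.53.93/32 (H0) depth=32
  + 243.16.48.0/20 (H2) depth=20
  del 0.0.0.0/0 (clear depth 0)
  ? 217.227.16.26  path d0:-→d1:-→d2:-→d3:-→d4:-→d5:H0→d6:-→d7:-→d8:-→d9:-→d10:-→d11:-→d12:-→d13:-→d14:-→d15:-→d16:H2→d17:-→d18:-→d19:-→d20:H0→d21:-→d22:-→d23:-  best=H0
  + 217.227.17.128/25 (H0) depth=25
  ? 68.220.102.10  path d0:-  best=no-route
  ? 217.227.0.1  path d0:-→d1:-→d2:-→d3:-→d4:-→d5:H0→d6:-→d7:-→d8:-→d9:-→d10:-→d11:-→d12:-→d13:-→d14:-→d15:-→d16:H2→d17:-→d18:-→d19:-  best=H2
  + 217.226.0.0/15 (H1) depth=15
  + 243.16.48.0/20 (H2) depth=20
  + 0.0.0.0/0 (H1) depth=0
  ? 217.227.18.198  path d0:H1→d1:-→d2:-→d3:-→d4:-→d5:H0→d6:-→d7:-→d8:-→d9:-→d10:-→d11:-→d12:-→d13:-→d14:-→d15:H1→d16:H2→d17:-→d18:-→d19:-→d20:H0→d21:-→d22:-  best=H0
  + 208.0.0.0/4 (H2) depth=4
  + 0.0.0.0/0 (H1) depth=0
  + 0.0.0.0/0 (H1) depth=0
  + 217.227.16.0/20 (H0) depth=20

== LOOKUPS ==
["H0","H0","H1","H2","H2","H2","H2","H2","H2","H0","H0","H0","no-route","H2","H0"]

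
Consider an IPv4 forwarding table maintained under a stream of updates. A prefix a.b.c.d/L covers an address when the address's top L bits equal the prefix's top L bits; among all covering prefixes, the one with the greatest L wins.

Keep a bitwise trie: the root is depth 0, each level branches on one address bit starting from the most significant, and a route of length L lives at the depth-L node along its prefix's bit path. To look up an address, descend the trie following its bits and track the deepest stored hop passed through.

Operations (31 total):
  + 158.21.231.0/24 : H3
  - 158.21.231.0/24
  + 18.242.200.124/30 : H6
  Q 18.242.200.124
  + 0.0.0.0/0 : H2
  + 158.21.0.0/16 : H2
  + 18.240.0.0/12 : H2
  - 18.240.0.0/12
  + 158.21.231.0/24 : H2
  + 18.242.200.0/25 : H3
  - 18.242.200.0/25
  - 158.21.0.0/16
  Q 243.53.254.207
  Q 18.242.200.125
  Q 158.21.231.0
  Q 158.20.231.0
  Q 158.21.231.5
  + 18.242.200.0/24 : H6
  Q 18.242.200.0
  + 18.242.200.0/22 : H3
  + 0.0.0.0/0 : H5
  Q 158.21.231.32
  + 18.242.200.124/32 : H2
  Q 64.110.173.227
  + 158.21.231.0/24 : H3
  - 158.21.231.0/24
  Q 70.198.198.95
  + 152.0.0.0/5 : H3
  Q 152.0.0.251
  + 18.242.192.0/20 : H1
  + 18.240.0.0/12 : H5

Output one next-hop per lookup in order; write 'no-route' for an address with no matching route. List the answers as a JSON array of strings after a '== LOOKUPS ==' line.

Trace:
  add 158.21.231.0/24 -> H3 at depth 24
  - 158.21.231.0/24 clear@24
  add 18.242.200.124/30 -> H6 at depth 30
  ? 18.242.200.124  path d0:-→d1:-→d2:-→d3:-→d4:-→d5:-→d6:-→d7:-→d8:-→d9:-→d10:-→d11:-→d12:-→d13:-→d14:-→d15:-→d16:-→d17:-→d18:-→d19:-→d20:-→d21:-→d22:-→d23:-→d24:-→d25:-→d26:-→d27:-→d28:-→d29:-→d30:H6  best=H6
  add 0.0.0.0/0 -> H2 at depth 0
  add 158.21.0.0/16 -> H2 at depth 16
  add 18.240.0.0/12 -> H2 at depth 12
  - 18.240.0.0/12 clear@12
  add 158.21.231.0/24 -> H2 at depth 24
  add 18.242.200.0/25 -> H3 at depth 25
  - 18.242.200.0/25 clear@25
  - 158.21.0.0/16 clear@16
  ? 243.53.254.207  path d0:H2→d1:-  best=H2
  ? 18.242.200.125  path d0:H2→d1:-→d2:-→d3:-→d4:-→d5:-→d6:-→d7:-→d8:-→d9:-→d10:-→d11:-→d12:-→d13:-→d14:-→d15:-→d16:-→d17:-→d18:-→d19:-→d20:-→d21:-→d22:-→d23:-→d24:-→d25:-→d26:-→d27:-→d28:-→d29:-→d30:H6  best=H6
  ? 158.21.231.0  path d0:H2→d1:-→d2:-→d3:-→d4:-→d5:-→d6:-→d7:-→d8:-→d9:-→d10:-→d11:-→d12:-→d13:-→d14:-→d15:-→d16:-→d17:-→d18:-→d19:-→d20:-→d21:-→d22:-→d23:-→d24:H2  best=H2
  ? 158.20.231.0  path d0:H2→d1:-→d2:-→d3:-→d4:-→d5:-→d6:-→d7:-→d8:-→d9:-→d10:-→d11:-→d12:-→d13:-→d14:-→d15:-  best=H2
  ? 158.21.231.5  path d0:H2→d1:-→d2:-→d3:-→d4:-→d5:-→d6:-→d7:-→d8:-→d9:-→d10:-→d11:-→d12:-→d13:-→d14:-→d15:-→d16:-→d17:-→d18:-→d19:-→d20:-→d21:-→d22:-→d23:-→d24:H2  best=H2
  add 18.242.200.0/24 -> H6 at depth 24
  ? 18.242.200.0  path d0:H2→d1:-→d2:-→d3:-→d4:-→d5:-→d6:-→d7:-→d8:-→d9:-→d10:-→d11:-→d12:-→d13:-→d14:-→d15:-→d16:-→d17:-→d18:-→d19:-→d20:-→d21:-→d22:-→d23:-→d24:H6→d25:-  best=H6
  add 18.242.200.0/22 -> H3 at depth 22
  add 0.0.0.0/0 -> H5 at depth 0
  ? 158.21.231.32  path d0:H5→d1:-→d2:-→d3:-→d4:-→d5:-→d6:-→d7:-→d8:-→d9:-→d10:-→d11:-→d12:-→d13:-→d14:-→d15:-→d16:-→d17:-→d18:-→d19:-→d20:-→d21:-→d22:-→d23:-→d24:H2  best=H2
  add 18.242.200.124/32 -> H2 at depth 32
  ? 64.110.173.227  path d0:H5→d1:-  best=H5
  add 158.21.231.0/24 -> H3 at depth 24
  - 158.21.231.0/24 clear@24
  ? 70.198.198.95  path d0:H5→d1:-  best=H5
  add 152.0.0.0/5 -> H3 at depth 5
  ? 152.0.0.251  path d0:H5→d1:-→d2:-→d3:-→d4:-→d5:H3  best=H3
  add 18.242.192.0/20 -> H1 at depth 20
  add 18.240.0.0/12 -> H5 at depth 12

== LOOKUPS ==
["H6","H2","H6","H2","H2","H2","H6","H2","H5","H5","H3"]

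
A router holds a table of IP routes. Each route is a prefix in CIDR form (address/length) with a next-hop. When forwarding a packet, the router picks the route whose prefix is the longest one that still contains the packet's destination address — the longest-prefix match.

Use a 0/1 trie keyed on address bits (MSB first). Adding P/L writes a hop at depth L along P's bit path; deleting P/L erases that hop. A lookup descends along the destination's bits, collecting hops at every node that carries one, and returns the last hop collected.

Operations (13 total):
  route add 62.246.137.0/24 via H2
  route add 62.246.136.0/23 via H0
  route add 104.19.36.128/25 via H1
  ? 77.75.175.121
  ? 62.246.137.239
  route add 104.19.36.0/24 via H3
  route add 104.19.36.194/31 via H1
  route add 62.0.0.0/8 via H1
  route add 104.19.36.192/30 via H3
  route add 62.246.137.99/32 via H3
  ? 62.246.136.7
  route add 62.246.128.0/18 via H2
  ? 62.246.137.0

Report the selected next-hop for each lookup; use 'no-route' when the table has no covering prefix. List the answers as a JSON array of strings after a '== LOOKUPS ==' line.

Apply in order:
  + 62.246.137.0/24 (H2) depth=24
  + 62.246.136.0/23 (H0) depth=23
  + 104.19.36.128/25 (H1) depth=25
  Q 77.75.175.121: descend 01 ; hops seen [∅] ; pick no-route
  Q 62.246.137.239: descend 001111101111011010001001 ; hops seen [H0,H2] ; pick H2
  + 104.19.36.0/24 (H3) depth=24
  + 104.19.36.194/31 (H1) depth=31
  + 62.0.0.0/8 (H1) depth=8
  + 104.19.36.192/30 (H3) depth=30
  + 62.246.137.99/32 (H3) depth=32
  Q 62.246.136.7: descend 00111110111101101000100 ; hops seen [H1,H0] ; pick H0
  + 62.246.128.0/18 (H2) depth=18
  Q 62.246.137.0: descend 0011111011110110100010010 ; hops seen [H1,H2,H0,H2] ; pick H2

== LOOKUPS ==
["no-route","H2","H0","H2"]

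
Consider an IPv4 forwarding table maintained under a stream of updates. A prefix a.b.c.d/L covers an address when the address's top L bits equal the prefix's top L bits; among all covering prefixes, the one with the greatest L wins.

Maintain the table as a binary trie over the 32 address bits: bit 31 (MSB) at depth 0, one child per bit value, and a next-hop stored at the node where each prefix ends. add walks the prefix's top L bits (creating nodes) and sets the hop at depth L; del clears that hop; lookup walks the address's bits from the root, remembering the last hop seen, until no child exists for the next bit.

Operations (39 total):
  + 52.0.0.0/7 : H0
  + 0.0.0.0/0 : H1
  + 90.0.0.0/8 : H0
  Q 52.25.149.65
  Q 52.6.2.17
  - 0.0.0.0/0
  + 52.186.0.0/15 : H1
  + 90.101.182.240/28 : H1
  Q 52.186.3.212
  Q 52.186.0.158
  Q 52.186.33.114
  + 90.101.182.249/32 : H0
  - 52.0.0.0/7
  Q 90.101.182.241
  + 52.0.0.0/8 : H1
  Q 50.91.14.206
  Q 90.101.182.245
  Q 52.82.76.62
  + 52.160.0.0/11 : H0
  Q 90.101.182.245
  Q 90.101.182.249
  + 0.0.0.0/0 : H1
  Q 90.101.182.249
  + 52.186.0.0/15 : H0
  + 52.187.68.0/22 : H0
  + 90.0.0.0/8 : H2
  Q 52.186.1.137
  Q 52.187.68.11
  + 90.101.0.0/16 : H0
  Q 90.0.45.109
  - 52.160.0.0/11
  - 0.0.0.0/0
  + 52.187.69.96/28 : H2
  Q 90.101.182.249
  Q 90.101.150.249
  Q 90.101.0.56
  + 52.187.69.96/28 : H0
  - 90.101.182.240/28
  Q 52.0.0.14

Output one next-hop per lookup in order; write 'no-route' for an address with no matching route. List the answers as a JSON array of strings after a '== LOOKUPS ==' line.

Process each operation:
  + 52.0.0.0/7 (H0) depth=7
  + 0.0.0.0/0 (H1) depth=0
  + 90.0.0.0/8 (H0) depth=8
  Q 52.25.149.65: descend 0011010 ; hops seen [H1,H0] ; pick H0
  Q 52.6.2.17: descend 0011010 ; hops seen [H1,H0] ; pick H0
  del 0.0.0.0/0 (clear depth 0)
  + 52.186.0.0/15 (H1) depth=15
  + 90.101.182.240/28 (H1) depth=28
  Q 52.186.3.212: descend 001101001011101 ; hops seen [H0,H1] ; pick H1
  Q 52.186.0.158: descend 001101001011101 ; hops seen [H0,H1] ; pick H1
  Q 52.186.33.114: descend 001101001011101 ; hops seen [H0,H1] ; pick H1
  + 90.101.182.249/32 (H0) depth=32
  del 52.0.0.0/7 (clear depth 7)
  Q 90.101.182.241: descend 0101101001100101101101101111 ; hops seen [H0,H1] ; pick H1
  + 52.0.0.0/8 (H1) depth=8
  Q 50.91.14.206: descend 00110 ; hops seen [∅] ; pick no-route
  Q 90.101.182.245: descend 0101101001100101101101101111 ; hops seen [H0,H1] ; pick H1
  Q 52.82.76.62: descend 00110100 ; hops seen [H1] ; pick H1
  + 52.160.0.0/11 (H0) depth=11
  Q 90.101.182.245: descend 0101101001100101101101101111 ; hops seen [H0,H1] ; pick H1
  Q 90.101.182.249: descend 01011010011001011011011011111001 ; hops seen [H0,H1,H0] ; pick H0
  + 0.0.0.0/0 (H1) depth=0
  Q 90.101.182.249: descend 01011010011001011011011011111001 ; hops seen [H1,H0,H1,H0] ; pick H0
  + 52.186.0.0/15 (H0) depth=15
  + 52.187.68.0/22 (H0) depth=22
  + 90.0.0.0/8 (H2) depth=8
  Q 52.186.1.137: descend 001101001011101 ; hops seen [H1,H1,H0,H0] ; pick H0
  Q 52.187.68.11: descend 0011010010111011010001 ; hops seen [H1,H1,H0,H0,H0] ; pick H0
  + 90.101.0.0/16 (H0) depth=16
  Q 90.0.45.109: descend 010110100 ; hops seen [H1,H2] ; pick H2
  del 52.160.0.0/11 (clear depth 11)
  del 0.0.0.0/0 (clear depth 0)
  + 52.187.69.96/28 (H2) depth=28
  Q 90.101.182.249: descend 01011010011001011011011011111001 ; hops seen [H2,H0,H1,H0] ; pick H0
  Q 90.101.150.249: descend 010110100110010110 ; hops seen [H2,H0] ; pick H0
  Q 90.101.0.56: descend 0101101001100101 ; hops seen [H2,H0] ; pick H0
  + 52.187.69.96/28 (H0) depth=28
  del 90.101.182.240/28 (clear depth 28)
  Q 52.0.0.14: descend 00110100 ; hops seen [H1] ; pick H1

== LOOKUPS ==
["H0","H0","H1","H1","H1","H1","no-route","H1","H1","H1","H0","H0","H0","H0","H2","H0","H0","H0","H1"]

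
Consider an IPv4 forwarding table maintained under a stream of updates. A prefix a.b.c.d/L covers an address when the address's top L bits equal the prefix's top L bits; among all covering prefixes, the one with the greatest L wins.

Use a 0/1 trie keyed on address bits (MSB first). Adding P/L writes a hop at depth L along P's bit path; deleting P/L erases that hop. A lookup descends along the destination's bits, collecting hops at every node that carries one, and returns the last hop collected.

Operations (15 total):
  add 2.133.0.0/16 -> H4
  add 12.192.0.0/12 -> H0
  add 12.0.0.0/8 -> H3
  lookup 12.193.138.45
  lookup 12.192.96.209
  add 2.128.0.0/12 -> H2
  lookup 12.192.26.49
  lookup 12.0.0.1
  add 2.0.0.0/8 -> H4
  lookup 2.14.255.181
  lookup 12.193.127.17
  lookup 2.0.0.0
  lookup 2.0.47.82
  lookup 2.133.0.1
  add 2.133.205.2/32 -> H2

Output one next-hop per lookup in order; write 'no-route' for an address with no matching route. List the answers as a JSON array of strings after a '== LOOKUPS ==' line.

Process each operation:
  add 2.133.0.0/16 -> H4 at depth 16
  add 12.192.0.0/12 -> H0 at depth 12
  add 12.0.0.0/8 -> H3 at depth 8
  ? 12.193.138.45  path d0:-→d1:-→d2:-→d3:-→d4:-→d5:-→d6:-→d7:-→d8:H3→d9:-→d10:-→d11:-→d12:H0  best=H0
  ? 12.192.96.209  path d0:-→d1:-→d2:-→d3:-→d4:-→d5:-→d6:-→d7:-→d8:H3→d9:-→d10:-→d11:-→d12:H0  best=H0
  add 2.128.0.0/12 -> H2 at depth 12
  ? 12.192.26.49  path d0:-→d1:-→d2:-→d3:-→d4:-→d5:-→d6:-→d7:-→d8:H3→d9:-→d10:-→d11:-→d12:H0  best=H0
  ? 12.0.0.1  path d0:-→d1:-→d2:-→d3:-→d4:-→d5:-→d6:-→d7:-→d8:H3  best=H3
  add 2.0.0.0/8 -> H4 at depth 8
  ? 2.14.255.181  path d0:-→d1:-→d2:-→d3:-→d4:-→d5:-→d6:-→d7:-→d8:H4  best=H4
  ? 12.193.127.17  path d0:-→d1:-→d2:-→d3:-→d4:-→d5:-→d6:-→d7:-→d8:H3→d9:-→d10:-→d11:-→d12:H0  best=H0
  ? 2.0.0.0  path d0:-→d1:-→d2:-→d3:-→d4:-→d5:-→d6:-→d7:-→d8:H4  best=H4
  ? 2.0.47.82  path d0:-→d1:-→d2:-→d3:-→d4:-→d5:-→d6:-→d7:-→d8:H4  best=H4
  ? 2.133.0.1  path d0:-→d1:-→d2:-→d3:-→d4:-→d5:-→d6:-→d7:-→d8:H4→d9:-→d10:-→d11:-→d12:H2→d13:-→d14:-→d15:-→d16:H4  best=H4
  add 2.133.205.2/32 -> H2 at depth 32

== LOOKUPS ==
["H0","H0","H0","H3","H4","H0","H4","H4","H4"]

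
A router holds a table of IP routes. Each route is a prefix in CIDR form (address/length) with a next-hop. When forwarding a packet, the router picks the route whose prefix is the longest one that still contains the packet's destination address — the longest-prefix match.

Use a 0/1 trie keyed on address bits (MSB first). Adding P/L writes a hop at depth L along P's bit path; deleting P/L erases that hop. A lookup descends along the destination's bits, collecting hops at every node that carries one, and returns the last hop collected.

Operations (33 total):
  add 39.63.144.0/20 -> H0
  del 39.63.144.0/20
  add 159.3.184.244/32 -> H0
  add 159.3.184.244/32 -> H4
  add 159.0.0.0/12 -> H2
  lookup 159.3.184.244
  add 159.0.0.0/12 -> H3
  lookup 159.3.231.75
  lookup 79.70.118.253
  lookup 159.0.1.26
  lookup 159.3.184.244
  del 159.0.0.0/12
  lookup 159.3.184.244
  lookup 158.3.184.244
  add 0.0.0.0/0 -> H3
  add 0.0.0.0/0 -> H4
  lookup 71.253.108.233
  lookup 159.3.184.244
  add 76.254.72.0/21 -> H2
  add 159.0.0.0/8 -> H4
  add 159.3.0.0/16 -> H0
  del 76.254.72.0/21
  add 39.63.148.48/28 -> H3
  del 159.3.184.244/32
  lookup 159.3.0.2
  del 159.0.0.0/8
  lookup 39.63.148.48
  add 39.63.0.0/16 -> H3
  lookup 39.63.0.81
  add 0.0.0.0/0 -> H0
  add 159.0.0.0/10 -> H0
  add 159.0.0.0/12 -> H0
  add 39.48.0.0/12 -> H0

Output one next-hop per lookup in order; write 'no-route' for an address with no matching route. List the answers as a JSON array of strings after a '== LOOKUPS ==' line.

Process each operation:
  + 39.63.144.0/20 (H0) depth=20
  del 39.63.144.0/20 (clear depth 20)
  + 159.3.184.244/32 (H0) depth=32
  + 159.3.184.244/32 (H4) depth=32
  + 159.0.0.0/12 (H2) depth=12
  ? 159.3.184.244  path d0:-→d1:-→d2:-→d3:-→d4:-→d5:-→d6:-→d7:-→d8:-→d9:-→d10:-→d11:-→d12:H2→d13:-→d14:-→d15:-→d16:-→d17:-→d18:-→d19:-→d20:-→d21:-→d22:-→d23:-→d24:-→d25:-→d26:-→d27:-→d28:-→d29:-→d30:-→d31:-→d32:H4  best=H4
  + 159.0.0.0/12 (H3) depth=12
  ? 159.3.231.75  path d0:-→d1:-→d2:-→d3:-→d4:-→d5:-→d6:-→d7:-→d8:-→d9:-→d10:-→d11:-→d12:H3→d13:-→d14:-→d15:-→d16:-→d17:-  best=H3
  ? 79.70.118.253  path d0:-→d1:-  best=no-route
  ? 159.0.1.26  path d0:-→d1:-→d2:-→d3:-→d4:-→d5:-→d6:-→d7:-→d8:-→d9:-→d10:-→d11:-→d12:H3→d13:-→d14:-  best=H3
  ? 159.3.184.244  path d0:-→d1:-→d2:-→d3:-→d4:-→d5:-→d6:-→d7:-→d8:-→d9:-→d10:-→d11:-→d12:H3→d13:-→d14:-→d15:-→d16:-→d17:-→d18:-→d19:-→d20:-→d21:-→d22:-→d23:-→d24:-→d25:-→d26:-→d27:-→d28:-→d29:-→d30:-→d31:-→d32:H4  best=H4
  del 159.0.0.0/12 (clear depth 12)
  ? 159.3.184.244  path d0:-→d1:-→d2:-→d3:-→d4:-→d5:-→d6:-→d7:-→d8:-→d9:-→d10:-→d11:-→d12:-→d13:-→d14:-→d15:-→d16:-→d17:-→d18:-→d19:-→d20:-→d21:-→d22:-→d23:-→d24:-→d25:-→d26:-→d27:-→d28:-→d29:-→d30:-→d31:-→d32:H4  best=H4
  ? 158.3.184.244  path d0:-→d1:-→d2:-→d3:-→d4:-→d5:-→d6:-→d7:-  best=no-route
  + 0.0.0.0/0 (H3) depth=0
  + 0.0.0.0/0 (H4) depth=0
  ? 71.253.108.233  path d0:H4→d1:-  best=H4
  ? 159.3.184.244  path d0:H4→d1:-→d2:-→d3:-→d4:-→d5:-→d6:-→d7:-→d8:-→d9:-→d10:-→d11:-→d12:-→d13:-→d14:-→d15:-→d16:-→d17:-→d18:-→d19:-→d20:-→d21:-→d22:-→d23:-→d24:-→d25:-→d26:-→d27:-→d28:-→d29:-→d30:-→d31:-→d32:H4  best=H4
  + 76.254.72.0/21 (H2) depth=21
  + 159.0.0.0/8 (H4) depth=8
  + 159.3.0.0/16 (H0) depth=16
  del 76.254.72.0/21 (clear depth 21)
  + 39.63.148.48/28 (H3) depth=28
  del 159.3.184.244/32 (clear depth 32)
  ? 159.3.0.2  path d0:H4→d1:-→d2:-→d3:-→d4:-→d5:-→d6:-→d7:-→d8:H4→d9:-→d10:-→d11:-→d12:-→d13:-→d14:-→d15:-→d16:H0  best=H0
  del 159.0.0.0/8 (clear depth 8)
  ? 39.63.148.48  path d0:H4→d1:-→d2:-→d3:-→d4:-→d5:-→d6:-→d7:-→d8:-→d9:-→d10:-→d11:-→d12:-→d13:-→d14:-→d15:-→d16:-→d17:-→d18:-→d19:-→d20:-→d21:-→d22:-→d23:-→d24:-→d25:-→d26:-→d27:-→d28:H3  best=H3
  + 39.63.0.0/16 (H3) depth=16
  ? 39.63.0.81  path d0:H4→d1:-→d2:-→d3:-→d4:-→d5:-→d6:-→d7:-→d8:-→d9:-→d10:-→d11:-→d12:-→d13:-→d14:-→d15:-→d16:H3  best=H3
  + 0.0.0.0/0 (H0) depth=0
  + 159.0.0.0/10 (H0) depth=10
  + 159.0.0.0/12 (H0) depth=12
  + 39.48.0.0/12 (H0) depth=12

== LOOKUPS ==
["H4","H3","no-route","H3","H4","H4","no-route","H4","H4","H0","H3","H3"]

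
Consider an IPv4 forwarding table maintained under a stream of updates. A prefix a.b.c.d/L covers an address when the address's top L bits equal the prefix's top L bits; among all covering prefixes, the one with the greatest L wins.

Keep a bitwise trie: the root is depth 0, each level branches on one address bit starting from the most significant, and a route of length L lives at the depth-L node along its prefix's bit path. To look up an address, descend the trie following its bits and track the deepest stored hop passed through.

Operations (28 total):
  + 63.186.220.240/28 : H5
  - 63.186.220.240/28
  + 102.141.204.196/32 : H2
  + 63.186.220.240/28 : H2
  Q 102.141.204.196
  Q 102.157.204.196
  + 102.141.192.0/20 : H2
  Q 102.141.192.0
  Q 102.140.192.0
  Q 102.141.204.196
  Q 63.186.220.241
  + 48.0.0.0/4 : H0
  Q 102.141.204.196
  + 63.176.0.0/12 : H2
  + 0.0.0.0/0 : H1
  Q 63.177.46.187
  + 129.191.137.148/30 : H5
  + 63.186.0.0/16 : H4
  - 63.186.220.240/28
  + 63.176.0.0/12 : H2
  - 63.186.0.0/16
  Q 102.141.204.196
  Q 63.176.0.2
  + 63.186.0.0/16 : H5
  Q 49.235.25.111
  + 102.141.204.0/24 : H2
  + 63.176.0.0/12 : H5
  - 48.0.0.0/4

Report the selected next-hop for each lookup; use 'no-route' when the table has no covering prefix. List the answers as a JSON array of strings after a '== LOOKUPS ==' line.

Apply in order:
  + 63.186.220.240/28 (H5) depth=28
  - 63.186.220.240/28 clear@28
  + 102.141.204.196/32 (H2) depth=32
  + 63.186.220.240/28 (H2) depth=28
  Q 102.141.204.196: descend 01100110100011011100110011000100 ; hops seen [H2] ; pick H2
  Q 102.157.204.196: descend 01100110100 ; hops seen [∅] ; pick no-route
  + 102.141.192.0/20 (H2) depth=20
  Q 102.141.192.0: descend 01100110100011011100 ; hops seen [H2] ; pick H2
  Q 102.140.192.0: descend 011001101000110 ; hops seen [∅] ; pick no-route
  Q 102.141.204.196: descend 01100110100011011100110011000100 ; hops seen [H2,H2] ; pick H2
  Q 63.186.220.241: descend 0011111110111010110111001111 ; hops seen [H2] ; pick H2
  + 48.0.0.0/4 (H0) depth=4
  Q 102.141.204.196: descend 01100110100011011100110011000100 ; hops seen [H2,H2] ; pick H2
  + 63.176.0.0/12 (H2) depth=12
  + 0.0.0.0/0 (H1) depth=0
  Q 63.177.46.187: descend 001111111011 ; hops seen [H1,H0,H2] ; pick H2
  + 129.191.137.148/30 (H5) depth=30
  + 63.186.0.0/16 (H4) depth=16
  - 63.186.220.240/28 clear@28
  + 63.176.0.0/12 (H2) depth=12
  - 63.186.0.0/16 clear@16
  Q 102.141.204.196: descend 01100110100011011100110011000100 ; hops seen [H1,H2,H2] ; pick H2
  Q 63.176.0.2: descend 001111111011 ; hops seen [H1,H0,H2] ; pick H2
  + 63.186.0.0/16 (H5) depth=16
  Q 49.235.25.111: descend 0011 ; hops seen [H1,H0] ; pick H0
  + 102.141.204.0/24 (H2) depth=24
  + 63.176.0.0/12 (H5) depth=12
  - 48.0.0.0/4 clear@4

== LOOKUPS ==
["H2","no-route","H2","no-route","H2","H2","H2","H2","H2","H2","H0"]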